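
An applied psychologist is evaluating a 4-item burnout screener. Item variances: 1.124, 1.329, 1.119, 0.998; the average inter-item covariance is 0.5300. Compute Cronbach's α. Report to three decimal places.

Σσ²ᵢ = 1.124 + 1.329 + 1.119 + 0.998 = 4.570
Sum of the 6 distinct covariances = 6 × 0.5300 = 3.1800
σ²_T = Σσ²ᵢ + 2·Σcov = 4.570 + 2 × 3.1800 = 10.9300
α = (4/3)·(1 − 4.570/10.9300) = 0.776

α = 0.776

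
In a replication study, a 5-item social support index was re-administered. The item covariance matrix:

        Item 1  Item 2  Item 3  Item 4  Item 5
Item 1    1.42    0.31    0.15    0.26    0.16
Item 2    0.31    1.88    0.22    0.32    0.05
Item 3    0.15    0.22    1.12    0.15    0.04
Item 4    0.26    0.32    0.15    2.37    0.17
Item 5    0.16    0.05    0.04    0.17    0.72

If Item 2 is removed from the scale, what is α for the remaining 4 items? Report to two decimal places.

Remaining items: Item 1, Item 3, Item 4, Item 5 (k = 4).
ΣVar(i) = 1.42 + 1.12 + 2.37 + 0.72 = 5.63
σ²_T = 5.63 + 2 × 0.93 = 7.49
α (item deleted) = (4/3)·(1 − 5.63/7.49) = 0.33

α = 0.33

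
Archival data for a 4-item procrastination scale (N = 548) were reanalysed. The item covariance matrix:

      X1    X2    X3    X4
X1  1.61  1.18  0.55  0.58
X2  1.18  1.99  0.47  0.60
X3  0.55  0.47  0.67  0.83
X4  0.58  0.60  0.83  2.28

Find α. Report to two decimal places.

sum of item variances = 1.61 + 1.99 + 0.67 + 2.28 = 6.55
Sum of off-diagonal covariances = 4.21
Var(T) = 6.55 + 2 × 4.21 = 14.97
α = (k/(k−1))·(1 − sum of item variances/Var(T)) = (4/3)·(1 − 6.55/14.97) = 0.75

α = 0.75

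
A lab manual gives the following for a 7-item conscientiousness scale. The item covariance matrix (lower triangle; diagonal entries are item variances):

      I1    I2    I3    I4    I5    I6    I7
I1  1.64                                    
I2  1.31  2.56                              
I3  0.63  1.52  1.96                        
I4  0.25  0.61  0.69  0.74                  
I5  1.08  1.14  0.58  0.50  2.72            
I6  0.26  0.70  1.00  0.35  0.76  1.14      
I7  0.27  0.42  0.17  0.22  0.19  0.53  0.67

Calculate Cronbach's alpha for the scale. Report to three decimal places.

Σσ²ᵢ = 1.64 + 2.56 + 1.96 + 0.74 + 2.72 + 1.14 + 0.67 = 11.43
Sum of off-diagonal covariances = 13.18
Var(T) = 11.43 + 2 × 13.18 = 37.79
α = (k/(k−1))·(1 − Σσ²ᵢ/Var(T)) = (7/6)·(1 − 11.43/37.79) = 0.814

α = 0.814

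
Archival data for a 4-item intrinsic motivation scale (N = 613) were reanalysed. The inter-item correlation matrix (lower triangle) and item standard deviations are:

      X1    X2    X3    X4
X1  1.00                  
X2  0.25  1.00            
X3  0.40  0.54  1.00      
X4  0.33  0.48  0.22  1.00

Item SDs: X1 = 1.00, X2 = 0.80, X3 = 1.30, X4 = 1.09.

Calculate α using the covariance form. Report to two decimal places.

Σσ²ᵢ = 1.00² + 0.80² + 1.30² + 1.09² = 4.5181
Covariances σ_ij = r_ij · s_i · s_j:
  σ(X1,X2) = 0.25 × 1.00 × 0.80 = 0.2000
  σ(X1,X3) = 0.40 × 1.00 × 1.30 = 0.5200
  σ(X1,X4) = 0.33 × 1.00 × 1.09 = 0.3597
  σ(X2,X3) = 0.54 × 0.80 × 1.30 = 0.5616
  σ(X2,X4) = 0.48 × 0.80 × 1.09 = 0.4186
  σ(X3,X4) = 0.22 × 1.30 × 1.09 = 0.3117
σ²_T = Σσ²ᵢ + 2·Σσ_ij = 4.5181 + 2 × 2.3716 = 9.2613
α = (4/3)·(1 − 4.5181/9.2613) = 0.68

α = 0.68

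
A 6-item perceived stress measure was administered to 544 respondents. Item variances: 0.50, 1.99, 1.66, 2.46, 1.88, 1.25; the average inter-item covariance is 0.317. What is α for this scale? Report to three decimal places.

sum of item variances = 0.50 + 1.99 + 1.66 + 2.46 + 1.88 + 1.25 = 9.74
Sum of the 15 distinct covariances = 15 × 0.317 = 4.755
total variance = sum of item variances + 2·Σcov = 9.74 + 2 × 4.755 = 19.250
α = (6/5)·(1 − 9.74/19.250) = 0.593

α = 0.593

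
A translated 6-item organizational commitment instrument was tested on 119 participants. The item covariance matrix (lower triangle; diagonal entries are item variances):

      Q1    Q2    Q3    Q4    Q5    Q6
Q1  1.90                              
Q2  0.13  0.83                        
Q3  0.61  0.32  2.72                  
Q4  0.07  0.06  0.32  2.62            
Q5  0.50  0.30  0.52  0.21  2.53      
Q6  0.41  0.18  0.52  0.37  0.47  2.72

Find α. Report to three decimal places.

α = 0.514

Σσᵢ² = 1.90 + 0.83 + 2.72 + 2.62 + 2.53 + 2.72 = 13.32
Σ_{i<j} σ_ij = 4.99
Var(T) = 13.32 + 2 × 4.99 = 23.30
α = (k/(k−1))·(1 − Σσᵢ²/Var(T)) = (6/5)·(1 − 13.32/23.30) = 0.514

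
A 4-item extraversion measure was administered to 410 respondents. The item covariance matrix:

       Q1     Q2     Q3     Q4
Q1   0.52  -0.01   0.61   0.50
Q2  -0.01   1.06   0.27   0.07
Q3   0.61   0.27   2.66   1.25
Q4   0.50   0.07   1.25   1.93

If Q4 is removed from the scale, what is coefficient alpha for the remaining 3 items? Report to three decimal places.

Remaining items: Q1, Q2, Q3 (k = 3).
ΣVar(i) = 0.52 + 1.06 + 2.66 = 4.24
σ²_T = 4.24 + 2 × 0.87 = 5.98
α (item deleted) = (3/2)·(1 − 4.24/5.98) = 0.436

α = 0.436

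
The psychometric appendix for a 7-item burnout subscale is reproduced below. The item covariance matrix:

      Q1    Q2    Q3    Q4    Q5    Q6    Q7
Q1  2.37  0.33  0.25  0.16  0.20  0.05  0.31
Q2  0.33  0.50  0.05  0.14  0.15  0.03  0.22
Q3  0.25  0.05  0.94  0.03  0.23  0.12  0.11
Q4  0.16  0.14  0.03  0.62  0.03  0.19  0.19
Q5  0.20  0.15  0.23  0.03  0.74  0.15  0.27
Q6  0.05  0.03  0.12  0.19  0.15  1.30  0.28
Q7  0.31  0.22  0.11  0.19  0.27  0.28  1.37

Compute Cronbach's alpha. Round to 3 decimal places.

Σσ²ᵢ = 2.37 + 0.50 + 0.94 + 0.62 + 0.74 + 1.30 + 1.37 = 7.84
Sum of off-diagonal covariances = 3.49
Var(T) = 7.84 + 2 × 3.49 = 14.82
α = (k/(k−1))·(1 − Σσ²ᵢ/Var(T)) = (7/6)·(1 − 7.84/14.82) = 0.549

Cronbach's alpha = 0.549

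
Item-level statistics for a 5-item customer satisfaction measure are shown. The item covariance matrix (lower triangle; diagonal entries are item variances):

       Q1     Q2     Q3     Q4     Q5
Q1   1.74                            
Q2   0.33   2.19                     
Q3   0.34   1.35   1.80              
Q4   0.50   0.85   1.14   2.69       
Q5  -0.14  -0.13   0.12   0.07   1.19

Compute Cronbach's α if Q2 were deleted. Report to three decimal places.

Remaining items: Q1, Q3, Q4, Q5 (k = 4).
Σσᵢ² = 1.74 + 1.80 + 2.69 + 1.19 = 7.42
σ²_total = 7.42 + 2 × 2.03 = 11.48
α (item deleted) = (4/3)·(1 − 7.42/11.48) = 0.472

α = 0.472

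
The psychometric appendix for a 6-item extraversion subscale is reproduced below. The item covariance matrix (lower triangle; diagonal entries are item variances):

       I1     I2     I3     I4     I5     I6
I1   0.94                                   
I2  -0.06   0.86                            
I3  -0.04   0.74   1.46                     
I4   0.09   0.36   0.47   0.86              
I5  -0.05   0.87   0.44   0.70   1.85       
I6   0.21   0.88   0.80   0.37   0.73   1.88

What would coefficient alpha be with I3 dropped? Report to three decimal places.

Remaining items: I1, I2, I4, I5, I6 (k = 5).
Σσ²ᵢ = 0.94 + 0.86 + 0.86 + 1.85 + 1.88 = 6.39
Var(T) = 6.39 + 2 × 4.10 = 14.59
α (item deleted) = (5/4)·(1 − 6.39/14.59) = 0.703

coefficient alpha = 0.703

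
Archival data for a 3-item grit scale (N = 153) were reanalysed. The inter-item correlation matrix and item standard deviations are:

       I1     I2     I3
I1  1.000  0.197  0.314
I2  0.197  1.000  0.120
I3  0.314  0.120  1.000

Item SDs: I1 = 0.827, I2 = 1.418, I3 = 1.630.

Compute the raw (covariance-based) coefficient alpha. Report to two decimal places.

Σσ²ᵢ = 0.827² + 1.418² + 1.630² = 5.3516
Covariances σ_ij = r_ij · s_i · s_j:
  σ(I1,I2) = 0.197 × 0.827 × 1.418 = 0.2310
  σ(I1,I3) = 0.314 × 0.827 × 1.630 = 0.4233
  σ(I2,I3) = 0.120 × 1.418 × 1.630 = 0.2774
σ²_T = Σσ²ᵢ + 2·Σσ_ij = 5.3516 + 2 × 0.9317 = 7.2150
α = (3/2)·(1 − 5.3516/7.2150) = 0.39

α = 0.39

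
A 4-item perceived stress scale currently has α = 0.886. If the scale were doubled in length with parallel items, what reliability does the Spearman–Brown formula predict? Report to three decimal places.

predicted reliability = 0.940

Length factor m = 2
α' = m·α / (1 + (m−1)·α)
   = 2 × 0.886 / (1 + (2 − 1) × 0.886)
   = 1.7720 / 1.8860 = 0.940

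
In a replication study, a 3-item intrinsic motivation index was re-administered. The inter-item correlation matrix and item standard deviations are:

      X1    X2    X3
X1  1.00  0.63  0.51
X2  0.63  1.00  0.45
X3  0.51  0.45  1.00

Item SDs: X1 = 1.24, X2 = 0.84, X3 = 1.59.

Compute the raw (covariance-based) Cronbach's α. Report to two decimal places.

Σσ²ᵢ = 1.24² + 0.84² + 1.59² = 4.7713
Covariances σ_ij = r_ij · s_i · s_j:
  σ(X1,X2) = 0.63 × 1.24 × 0.84 = 0.6562
  σ(X1,X3) = 0.51 × 1.24 × 1.59 = 1.0055
  σ(X2,X3) = 0.45 × 0.84 × 1.59 = 0.6010
σ²_T = Σσ²ᵢ + 2·Σσ_ij = 4.7713 + 2 × 2.2627 = 9.2967
α = (3/2)·(1 − 4.7713/9.2967) = 0.73

α = 0.73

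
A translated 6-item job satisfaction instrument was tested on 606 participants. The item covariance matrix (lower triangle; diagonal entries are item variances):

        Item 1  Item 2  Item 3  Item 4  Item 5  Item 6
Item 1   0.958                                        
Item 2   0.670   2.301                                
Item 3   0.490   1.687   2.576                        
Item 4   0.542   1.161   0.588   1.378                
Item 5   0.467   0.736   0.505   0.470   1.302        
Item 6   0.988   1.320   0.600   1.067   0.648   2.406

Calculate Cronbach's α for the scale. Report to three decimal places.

Σσᵢ² = 0.958 + 2.301 + 2.576 + 1.378 + 1.302 + 2.406 = 10.921
Sum of off-diagonal covariances = 11.939
σ²_T = 10.921 + 2 × 11.939 = 34.799
α = (k/(k−1))·(1 − Σσᵢ²/σ²_T) = (6/5)·(1 − 10.921/34.799) = 0.823

α = 0.823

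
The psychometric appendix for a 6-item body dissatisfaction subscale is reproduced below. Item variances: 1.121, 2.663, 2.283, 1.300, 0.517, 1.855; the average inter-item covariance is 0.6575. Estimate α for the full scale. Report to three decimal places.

Σσᵢ² = 1.121 + 2.663 + 2.283 + 1.300 + 0.517 + 1.855 = 9.739
Sum of the 15 distinct covariances = 15 × 0.6575 = 9.8625
σ²_total = Σσᵢ² + 2·Σcov = 9.739 + 2 × 9.8625 = 29.4640
α = (6/5)·(1 − 9.739/29.4640) = 0.803

α = 0.803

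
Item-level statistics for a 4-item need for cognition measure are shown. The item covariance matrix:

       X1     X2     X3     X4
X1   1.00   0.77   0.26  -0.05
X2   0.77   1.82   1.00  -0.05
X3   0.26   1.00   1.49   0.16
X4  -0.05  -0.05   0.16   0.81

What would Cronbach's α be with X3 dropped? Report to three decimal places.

Remaining items: X1, X2, X4 (k = 3).
ΣVar(i) = 1.00 + 1.82 + 0.81 = 3.63
Var(T) = 3.63 + 2 × 0.67 = 4.97
α (item deleted) = (3/2)·(1 − 3.63/4.97) = 0.404

α = 0.404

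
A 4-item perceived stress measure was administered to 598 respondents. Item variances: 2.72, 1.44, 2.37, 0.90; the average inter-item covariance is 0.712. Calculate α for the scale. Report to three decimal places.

Σσ²ᵢ = 2.72 + 1.44 + 2.37 + 0.90 = 7.43
Sum of the 6 distinct covariances = 6 × 0.712 = 4.272
Var(T) = Σσ²ᵢ + 2·Σcov = 7.43 + 2 × 4.272 = 15.974
α = (4/3)·(1 − 7.43/15.974) = 0.713

α = 0.713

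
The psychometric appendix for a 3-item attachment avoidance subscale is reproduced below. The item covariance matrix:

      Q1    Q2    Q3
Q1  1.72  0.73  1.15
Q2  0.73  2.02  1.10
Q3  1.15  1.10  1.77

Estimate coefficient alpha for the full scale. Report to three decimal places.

coefficient alpha = 0.779

sum of item variances = 1.72 + 2.02 + 1.77 = 5.51
Sum of the distinct covariances = 2.98
σ²_total = 5.51 + 2 × 2.98 = 11.47
α = (k/(k−1))·(1 − sum of item variances/σ²_total) = (3/2)·(1 − 5.51/11.47) = 0.779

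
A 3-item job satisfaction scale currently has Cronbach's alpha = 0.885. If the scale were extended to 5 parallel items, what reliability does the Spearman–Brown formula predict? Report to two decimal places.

Length factor m = 5/3 = 1.6667
α' = m·α / (1 + (m−1)·α)
   = 5/3 × 0.885 / (1 + (5/3 − 1) × 0.885)
   = 1.4750 / 1.5900 = 0.93

predicted reliability = 0.93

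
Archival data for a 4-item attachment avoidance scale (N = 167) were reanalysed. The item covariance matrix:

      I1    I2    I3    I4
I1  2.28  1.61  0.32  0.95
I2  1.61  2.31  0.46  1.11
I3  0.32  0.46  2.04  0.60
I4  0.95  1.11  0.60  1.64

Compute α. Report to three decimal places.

α = 0.733

Σσ²ᵢ = 2.28 + 2.31 + 2.04 + 1.64 = 8.27
Sum of the distinct covariances = 5.05
Var(T) = 8.27 + 2 × 5.05 = 18.37
α = (k/(k−1))·(1 − Σσ²ᵢ/Var(T)) = (4/3)·(1 − 8.27/18.37) = 0.733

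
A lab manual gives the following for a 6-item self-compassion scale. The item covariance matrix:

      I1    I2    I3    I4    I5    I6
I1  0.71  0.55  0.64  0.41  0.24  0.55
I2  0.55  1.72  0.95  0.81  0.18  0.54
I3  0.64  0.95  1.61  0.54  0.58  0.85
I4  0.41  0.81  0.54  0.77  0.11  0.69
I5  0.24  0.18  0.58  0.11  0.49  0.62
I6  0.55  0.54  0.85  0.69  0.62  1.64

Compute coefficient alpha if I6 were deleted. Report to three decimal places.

Remaining items: I1, I2, I3, I4, I5 (k = 5).
ΣVar(i) = 0.71 + 1.72 + 1.61 + 0.77 + 0.49 = 5.30
total variance = 5.30 + 2 × 5.01 = 15.32
α (item deleted) = (5/4)·(1 − 5.30/15.32) = 0.818

coefficient alpha = 0.818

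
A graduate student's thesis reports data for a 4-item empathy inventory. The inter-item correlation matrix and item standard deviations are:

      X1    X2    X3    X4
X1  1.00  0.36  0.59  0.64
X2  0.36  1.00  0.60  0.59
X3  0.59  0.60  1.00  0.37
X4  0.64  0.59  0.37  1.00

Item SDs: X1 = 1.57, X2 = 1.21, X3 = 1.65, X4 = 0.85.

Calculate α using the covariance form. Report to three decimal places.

α = 0.792

Σσ²ᵢ = 1.57² + 1.21² + 1.65² + 0.85² = 7.3740
Covariances σ_ij = r_ij · s_i · s_j:
  σ(X1,X2) = 0.36 × 1.57 × 1.21 = 0.6839
  σ(X1,X3) = 0.59 × 1.57 × 1.65 = 1.5284
  σ(X1,X4) = 0.64 × 1.57 × 0.85 = 0.8541
  σ(X2,X3) = 0.60 × 1.21 × 1.65 = 1.1979
  σ(X2,X4) = 0.59 × 1.21 × 0.85 = 0.6068
  σ(X3,X4) = 0.37 × 1.65 × 0.85 = 0.5189
σ²_T = Σσ²ᵢ + 2·Σσ_ij = 7.3740 + 2 × 5.3900 = 18.1540
α = (4/3)·(1 − 7.3740/18.1540) = 0.792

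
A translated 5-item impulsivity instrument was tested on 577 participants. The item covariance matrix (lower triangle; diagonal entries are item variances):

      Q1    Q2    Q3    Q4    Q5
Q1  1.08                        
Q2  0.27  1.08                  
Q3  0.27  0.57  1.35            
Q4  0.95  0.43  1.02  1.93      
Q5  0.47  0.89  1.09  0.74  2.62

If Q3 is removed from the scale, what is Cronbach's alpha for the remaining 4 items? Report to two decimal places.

Cronbach's alpha = 0.70

Remaining items: Q1, Q2, Q4, Q5 (k = 4).
Σσ²ᵢ = 1.08 + 1.08 + 1.93 + 2.62 = 6.71
σ²_total = 6.71 + 2 × 3.75 = 14.21
α (item deleted) = (4/3)·(1 − 6.71/14.21) = 0.70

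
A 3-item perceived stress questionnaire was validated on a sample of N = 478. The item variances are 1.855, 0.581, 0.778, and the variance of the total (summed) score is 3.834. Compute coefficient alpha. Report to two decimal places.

Σσ²ᵢ = 1.855 + 0.581 + 0.778 = 3.214
α = (k/(k−1))·(1 − Σσ²ᵢ/σ²_total) = (3/2)·(1 − 3.214/3.834) = 0.24

α = 0.24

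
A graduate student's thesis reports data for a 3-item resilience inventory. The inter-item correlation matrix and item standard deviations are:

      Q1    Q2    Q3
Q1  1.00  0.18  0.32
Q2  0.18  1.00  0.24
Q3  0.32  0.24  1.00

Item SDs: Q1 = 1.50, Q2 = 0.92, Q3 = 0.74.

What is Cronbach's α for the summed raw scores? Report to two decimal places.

Cronbach's α = 0.44

Σσ²ᵢ = 1.50² + 0.92² + 0.74² = 3.6440
Covariances σ_ij = r_ij · s_i · s_j:
  σ(Q1,Q2) = 0.18 × 1.50 × 0.92 = 0.2484
  σ(Q1,Q3) = 0.32 × 1.50 × 0.74 = 0.3552
  σ(Q2,Q3) = 0.24 × 0.92 × 0.74 = 0.1634
σ²_T = Σσ²ᵢ + 2·Σσ_ij = 3.6440 + 2 × 0.7670 = 5.1780
α = (3/2)·(1 − 3.6440/5.1780) = 0.44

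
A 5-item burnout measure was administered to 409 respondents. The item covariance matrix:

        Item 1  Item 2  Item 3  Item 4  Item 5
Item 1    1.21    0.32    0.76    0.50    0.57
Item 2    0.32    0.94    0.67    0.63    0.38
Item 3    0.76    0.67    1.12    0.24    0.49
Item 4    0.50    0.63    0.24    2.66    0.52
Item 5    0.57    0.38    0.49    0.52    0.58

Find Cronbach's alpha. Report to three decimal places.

sum of item variances = 1.21 + 0.94 + 1.12 + 2.66 + 0.58 = 6.51
Sum of the distinct covariances = 5.08
total variance = 6.51 + 2 × 5.08 = 16.67
α = (k/(k−1))·(1 − sum of item variances/total variance) = (5/4)·(1 − 6.51/16.67) = 0.762

Cronbach's alpha = 0.762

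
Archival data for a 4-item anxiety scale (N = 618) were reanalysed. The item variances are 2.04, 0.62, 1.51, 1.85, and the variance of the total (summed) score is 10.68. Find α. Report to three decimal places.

α = 0.582

ΣVar(i) = 2.04 + 0.62 + 1.51 + 1.85 = 6.02
α = (k/(k−1))·(1 − ΣVar(i)/Var(T)) = (4/3)·(1 − 6.02/10.68) = 0.582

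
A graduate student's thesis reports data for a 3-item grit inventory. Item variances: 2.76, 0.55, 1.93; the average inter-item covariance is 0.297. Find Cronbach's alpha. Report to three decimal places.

α = 0.381

Σσᵢ² = 2.76 + 0.55 + 1.93 = 5.24
Sum of the 3 distinct covariances = 3 × 0.297 = 0.891
Var(T) = Σσᵢ² + 2·Σcov = 5.24 + 2 × 0.891 = 7.022
α = (3/2)·(1 − 5.24/7.022) = 0.381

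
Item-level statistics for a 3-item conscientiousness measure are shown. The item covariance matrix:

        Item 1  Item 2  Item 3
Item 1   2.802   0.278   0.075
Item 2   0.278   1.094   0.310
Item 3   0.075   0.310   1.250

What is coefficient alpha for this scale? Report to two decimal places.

coefficient alpha = 0.31

sum of item variances = 2.802 + 1.094 + 1.250 = 5.146
Sum of the distinct covariances = 0.663
σ²_total = 5.146 + 2 × 0.663 = 6.472
α = (k/(k−1))·(1 − sum of item variances/σ²_total) = (3/2)·(1 − 5.146/6.472) = 0.31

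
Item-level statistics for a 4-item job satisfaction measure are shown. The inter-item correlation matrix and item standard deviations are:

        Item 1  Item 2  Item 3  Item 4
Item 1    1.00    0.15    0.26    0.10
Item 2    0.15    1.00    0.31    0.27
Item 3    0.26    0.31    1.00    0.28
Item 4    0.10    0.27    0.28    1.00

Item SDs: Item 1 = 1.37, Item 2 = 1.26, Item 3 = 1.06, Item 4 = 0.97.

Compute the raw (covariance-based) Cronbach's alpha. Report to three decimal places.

Σσ²ᵢ = 1.37² + 1.26² + 1.06² + 0.97² = 5.5290
Covariances σ_ij = r_ij · s_i · s_j:
  σ(Item 1,Item 2) = 0.15 × 1.37 × 1.26 = 0.2589
  σ(Item 1,Item 3) = 0.26 × 1.37 × 1.06 = 0.3776
  σ(Item 1,Item 4) = 0.10 × 1.37 × 0.97 = 0.1329
  σ(Item 2,Item 3) = 0.31 × 1.26 × 1.06 = 0.4140
  σ(Item 2,Item 4) = 0.27 × 1.26 × 0.97 = 0.3300
  σ(Item 3,Item 4) = 0.28 × 1.06 × 0.97 = 0.2879
σ²_T = Σσ²ᵢ + 2·Σσ_ij = 5.5290 + 2 × 1.8013 = 9.1316
α = (4/3)·(1 − 5.5290/9.1316) = 0.526

α = 0.526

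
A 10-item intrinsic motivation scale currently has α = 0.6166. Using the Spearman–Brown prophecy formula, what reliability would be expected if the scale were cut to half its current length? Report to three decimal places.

predicted reliability = 0.446

Length factor m = 1/2
α' = m·α / (1 − (1−m)·α)
   = 1/2 × 0.6166 / (1 − (1 − 1/2) × 0.6166)
   = 0.3083 / 0.6917 = 0.446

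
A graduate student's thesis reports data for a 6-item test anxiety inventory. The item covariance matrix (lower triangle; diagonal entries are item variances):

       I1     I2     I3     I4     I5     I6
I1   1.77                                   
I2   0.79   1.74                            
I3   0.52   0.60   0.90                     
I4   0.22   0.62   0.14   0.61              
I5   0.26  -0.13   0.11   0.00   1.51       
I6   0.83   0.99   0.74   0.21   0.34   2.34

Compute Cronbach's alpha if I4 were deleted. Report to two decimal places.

α = 0.69

Remaining items: I1, I2, I3, I5, I6 (k = 5).
ΣVar(i) = 1.77 + 1.74 + 0.90 + 1.51 + 2.34 = 8.26
σ²_T = 8.26 + 2 × 5.05 = 18.36
α (item deleted) = (5/4)·(1 − 8.26/18.36) = 0.69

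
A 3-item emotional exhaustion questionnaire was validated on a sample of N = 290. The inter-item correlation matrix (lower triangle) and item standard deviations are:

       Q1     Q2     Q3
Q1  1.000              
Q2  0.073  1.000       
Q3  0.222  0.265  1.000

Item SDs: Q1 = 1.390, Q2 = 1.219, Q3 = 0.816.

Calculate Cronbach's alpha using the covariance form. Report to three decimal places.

Σσ²ᵢ = 1.390² + 1.219² + 0.816² = 4.0839
Covariances σ_ij = r_ij · s_i · s_j:
  σ(Q1,Q2) = 0.073 × 1.390 × 1.219 = 0.1237
  σ(Q1,Q3) = 0.222 × 1.390 × 0.816 = 0.2518
  σ(Q2,Q3) = 0.265 × 1.219 × 0.816 = 0.2636
σ²_T = Σσ²ᵢ + 2·Σσ_ij = 4.0839 + 2 × 0.6391 = 5.3621
α = (3/2)·(1 − 4.0839/5.3621) = 0.358

Cronbach's alpha = 0.358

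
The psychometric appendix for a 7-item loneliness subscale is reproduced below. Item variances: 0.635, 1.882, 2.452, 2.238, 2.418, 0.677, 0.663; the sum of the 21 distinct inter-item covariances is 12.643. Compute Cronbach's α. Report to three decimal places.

sum of item variances = 0.635 + 1.882 + 2.452 + 2.238 + 2.418 + 0.677 + 0.663 = 10.965
Sum of distinct covariances = 12.643
σ²_total = sum of item variances + 2·Σcov = 10.965 + 2 × 12.643 = 36.251
α = (7/6)·(1 − 10.965/36.251) = 0.814

α = 0.814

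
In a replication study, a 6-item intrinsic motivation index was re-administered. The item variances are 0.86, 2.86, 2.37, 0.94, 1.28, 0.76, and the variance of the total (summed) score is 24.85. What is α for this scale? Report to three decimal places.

α = 0.762

ΣVar(i) = 0.86 + 2.86 + 2.37 + 0.94 + 1.28 + 0.76 = 9.07
α = (k/(k−1))·(1 − ΣVar(i)/Var(T)) = (6/5)·(1 − 9.07/24.85) = 0.762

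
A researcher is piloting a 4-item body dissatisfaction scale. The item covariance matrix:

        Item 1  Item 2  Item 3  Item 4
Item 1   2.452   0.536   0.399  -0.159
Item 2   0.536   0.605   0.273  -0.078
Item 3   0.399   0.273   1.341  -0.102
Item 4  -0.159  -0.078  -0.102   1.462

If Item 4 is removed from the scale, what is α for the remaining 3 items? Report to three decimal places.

Remaining items: Item 1, Item 2, Item 3 (k = 3).
Σσᵢ² = 2.452 + 0.605 + 1.341 = 4.398
Var(T) = 4.398 + 2 × 1.208 = 6.814
α (item deleted) = (3/2)·(1 − 4.398/6.814) = 0.532

α = 0.532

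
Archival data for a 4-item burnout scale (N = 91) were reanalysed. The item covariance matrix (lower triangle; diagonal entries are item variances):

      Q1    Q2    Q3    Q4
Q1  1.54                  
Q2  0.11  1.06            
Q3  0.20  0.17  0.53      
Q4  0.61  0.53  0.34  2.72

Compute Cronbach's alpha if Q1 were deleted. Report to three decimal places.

Remaining items: Q2, Q3, Q4 (k = 3).
sum of item variances = 1.06 + 0.53 + 2.72 = 4.31
σ²_T = 4.31 + 2 × 1.04 = 6.39
α (item deleted) = (3/2)·(1 − 4.31/6.39) = 0.488

Cronbach's alpha = 0.488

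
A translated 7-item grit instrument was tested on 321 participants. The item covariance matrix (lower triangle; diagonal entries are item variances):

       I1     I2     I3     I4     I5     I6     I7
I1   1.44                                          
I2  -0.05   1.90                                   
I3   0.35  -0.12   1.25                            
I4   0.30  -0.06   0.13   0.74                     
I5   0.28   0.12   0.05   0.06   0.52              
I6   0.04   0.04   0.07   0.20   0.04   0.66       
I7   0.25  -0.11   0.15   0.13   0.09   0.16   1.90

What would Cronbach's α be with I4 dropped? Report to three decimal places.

Remaining items: I1, I2, I3, I5, I6, I7 (k = 6).
Σσ²ᵢ = 1.44 + 1.90 + 1.25 + 0.52 + 0.66 + 1.90 = 7.67
σ²_total = 7.67 + 2 × 1.36 = 10.39
α (item deleted) = (6/5)·(1 − 7.67/10.39) = 0.314

α = 0.314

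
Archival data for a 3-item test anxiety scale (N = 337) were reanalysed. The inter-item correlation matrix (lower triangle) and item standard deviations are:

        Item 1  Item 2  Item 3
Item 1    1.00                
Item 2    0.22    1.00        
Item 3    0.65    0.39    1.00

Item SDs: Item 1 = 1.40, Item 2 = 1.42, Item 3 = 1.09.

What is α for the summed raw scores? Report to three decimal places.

α = 0.661

Σσ²ᵢ = 1.40² + 1.42² + 1.09² = 5.1645
Covariances σ_ij = r_ij · s_i · s_j:
  σ(Item 1,Item 2) = 0.22 × 1.40 × 1.42 = 0.4374
  σ(Item 1,Item 3) = 0.65 × 1.40 × 1.09 = 0.9919
  σ(Item 2,Item 3) = 0.39 × 1.42 × 1.09 = 0.6036
σ²_T = Σσ²ᵢ + 2·Σσ_ij = 5.1645 + 2 × 2.0329 = 9.2303
α = (3/2)·(1 − 5.1645/9.2303) = 0.661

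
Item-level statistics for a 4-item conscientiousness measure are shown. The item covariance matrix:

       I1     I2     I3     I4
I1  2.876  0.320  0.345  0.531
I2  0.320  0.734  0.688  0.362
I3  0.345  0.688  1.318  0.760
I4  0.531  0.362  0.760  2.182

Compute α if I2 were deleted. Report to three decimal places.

Remaining items: I1, I3, I4 (k = 3).
sum of item variances = 2.876 + 1.318 + 2.182 = 6.376
σ²_T = 6.376 + 2 × 1.636 = 9.648
α (item deleted) = (3/2)·(1 − 6.376/9.648) = 0.509

α = 0.509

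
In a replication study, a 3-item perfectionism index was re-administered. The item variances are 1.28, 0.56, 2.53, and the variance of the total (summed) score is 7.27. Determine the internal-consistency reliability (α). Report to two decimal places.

ΣVar(i) = 1.28 + 0.56 + 2.53 = 4.37
α = (k/(k−1))·(1 − ΣVar(i)/σ²_T) = (3/2)·(1 − 4.37/7.27) = 0.60

α = 0.60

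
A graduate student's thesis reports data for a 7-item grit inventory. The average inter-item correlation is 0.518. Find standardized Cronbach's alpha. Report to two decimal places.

Standardized α = k·r̄ / (1 + (k−1)·r̄) = 7 × 0.518 / (1 + 6 × 0.518)
  = 3.6260 / 4.1080 = 0.88

standardized Cronbach's alpha = 0.88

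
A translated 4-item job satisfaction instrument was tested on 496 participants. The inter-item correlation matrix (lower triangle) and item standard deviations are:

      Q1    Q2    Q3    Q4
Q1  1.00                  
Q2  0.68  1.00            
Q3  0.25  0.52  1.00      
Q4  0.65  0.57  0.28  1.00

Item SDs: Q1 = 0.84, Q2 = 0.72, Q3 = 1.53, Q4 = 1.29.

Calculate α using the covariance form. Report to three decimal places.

Σσ²ᵢ = 0.84² + 0.72² + 1.53² + 1.29² = 5.2290
Covariances σ_ij = r_ij · s_i · s_j:
  σ(Q1,Q2) = 0.68 × 0.84 × 0.72 = 0.4113
  σ(Q1,Q3) = 0.25 × 0.84 × 1.53 = 0.3213
  σ(Q1,Q4) = 0.65 × 0.84 × 1.29 = 0.7043
  σ(Q2,Q3) = 0.52 × 0.72 × 1.53 = 0.5728
  σ(Q2,Q4) = 0.57 × 0.72 × 1.29 = 0.5294
  σ(Q3,Q4) = 0.28 × 1.53 × 1.29 = 0.5526
σ²_T = Σσ²ᵢ + 2·Σσ_ij = 5.2290 + 2 × 3.0917 = 11.4124
α = (4/3)·(1 − 5.2290/11.4124) = 0.722

α = 0.722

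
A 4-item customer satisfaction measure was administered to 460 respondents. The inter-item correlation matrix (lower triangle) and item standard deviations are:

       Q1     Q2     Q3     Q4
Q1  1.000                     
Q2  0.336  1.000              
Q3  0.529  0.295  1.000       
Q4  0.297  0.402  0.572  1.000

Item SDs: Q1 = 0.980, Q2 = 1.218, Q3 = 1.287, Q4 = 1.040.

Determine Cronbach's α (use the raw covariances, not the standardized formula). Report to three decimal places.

Σσ²ᵢ = 0.980² + 1.218² + 1.287² + 1.040² = 5.1819
Covariances σ_ij = r_ij · s_i · s_j:
  σ(Q1,Q2) = 0.336 × 0.980 × 1.218 = 0.4011
  σ(Q1,Q3) = 0.529 × 0.980 × 1.287 = 0.6672
  σ(Q1,Q4) = 0.297 × 0.980 × 1.040 = 0.3027
  σ(Q2,Q3) = 0.295 × 1.218 × 1.287 = 0.4624
  σ(Q2,Q4) = 0.402 × 1.218 × 1.040 = 0.5092
  σ(Q3,Q4) = 0.572 × 1.287 × 1.040 = 0.7656
σ²_T = Σσ²ᵢ + 2·Σσ_ij = 5.1819 + 2 × 3.1082 = 11.3983
α = (4/3)·(1 − 5.1819/11.3983) = 0.727

α = 0.727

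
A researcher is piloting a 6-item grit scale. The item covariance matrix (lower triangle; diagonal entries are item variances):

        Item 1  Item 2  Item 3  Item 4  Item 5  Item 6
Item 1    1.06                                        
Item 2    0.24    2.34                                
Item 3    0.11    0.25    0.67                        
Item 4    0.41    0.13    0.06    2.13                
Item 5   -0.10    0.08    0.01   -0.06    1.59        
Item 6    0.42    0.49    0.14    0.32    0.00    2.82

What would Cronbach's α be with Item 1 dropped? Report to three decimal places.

Remaining items: Item 2, Item 3, Item 4, Item 5, Item 6 (k = 5).
Σσ²ᵢ = 2.34 + 0.67 + 2.13 + 1.59 + 2.82 = 9.55
total variance = 9.55 + 2 × 1.42 = 12.39
α (item deleted) = (5/4)·(1 − 9.55/12.39) = 0.287

Cronbach's α = 0.287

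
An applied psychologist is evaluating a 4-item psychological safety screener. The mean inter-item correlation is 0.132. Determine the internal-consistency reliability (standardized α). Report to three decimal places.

α = 0.378

Standardized α = k·r̄ / (1 + (k−1)·r̄) = 4 × 0.132 / (1 + 3 × 0.132)
  = 0.5280 / 1.3960 = 0.378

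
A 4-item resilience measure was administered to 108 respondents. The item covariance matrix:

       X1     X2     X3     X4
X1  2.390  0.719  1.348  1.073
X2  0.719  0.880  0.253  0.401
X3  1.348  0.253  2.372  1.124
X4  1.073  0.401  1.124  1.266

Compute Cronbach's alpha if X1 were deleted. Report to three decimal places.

α = 0.661

Remaining items: X2, X3, X4 (k = 3).
Σσᵢ² = 0.880 + 2.372 + 1.266 = 4.518
Var(T) = 4.518 + 2 × 1.778 = 8.074
α (item deleted) = (3/2)·(1 − 4.518/8.074) = 0.661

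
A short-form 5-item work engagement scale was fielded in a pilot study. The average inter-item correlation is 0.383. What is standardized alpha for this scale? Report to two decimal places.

α = 0.76

Standardized α = k·r̄ / (1 + (k−1)·r̄) = 5 × 0.383 / (1 + 4 × 0.383)
  = 1.9150 / 2.5320 = 0.76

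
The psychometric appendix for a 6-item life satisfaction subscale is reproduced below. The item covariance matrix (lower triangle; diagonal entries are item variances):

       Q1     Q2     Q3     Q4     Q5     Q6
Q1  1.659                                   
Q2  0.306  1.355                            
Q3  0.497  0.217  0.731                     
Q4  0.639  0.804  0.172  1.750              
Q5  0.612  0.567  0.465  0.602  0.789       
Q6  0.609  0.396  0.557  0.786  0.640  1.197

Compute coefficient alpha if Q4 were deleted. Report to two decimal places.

α = 0.79

Remaining items: Q1, Q2, Q3, Q5, Q6 (k = 5).
Σσ²ᵢ = 1.659 + 1.355 + 0.731 + 0.789 + 1.197 = 5.731
σ²_total = 5.731 + 2 × 4.866 = 15.463
α (item deleted) = (5/4)·(1 − 5.731/15.463) = 0.79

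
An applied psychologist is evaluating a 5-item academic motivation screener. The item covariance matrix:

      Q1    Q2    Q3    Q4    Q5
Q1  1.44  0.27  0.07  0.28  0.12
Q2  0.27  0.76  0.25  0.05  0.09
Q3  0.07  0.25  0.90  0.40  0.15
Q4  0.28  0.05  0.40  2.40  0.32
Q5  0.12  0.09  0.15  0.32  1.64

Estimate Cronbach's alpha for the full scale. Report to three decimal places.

Σσ²ᵢ = 1.44 + 0.76 + 0.90 + 2.40 + 1.64 = 7.14
Σ_{i<j} σ_ij = 2.00
Var(T) = 7.14 + 2 × 2.00 = 11.14
α = (k/(k−1))·(1 − Σσ²ᵢ/Var(T)) = (5/4)·(1 − 7.14/11.14) = 0.449

Cronbach's alpha = 0.449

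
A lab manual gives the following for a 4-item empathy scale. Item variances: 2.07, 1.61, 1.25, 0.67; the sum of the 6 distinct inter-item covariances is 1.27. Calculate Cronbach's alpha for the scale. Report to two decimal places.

sum of item variances = 2.07 + 1.61 + 1.25 + 0.67 = 5.60
Sum of distinct covariances = 1.27
total variance = sum of item variances + 2·Σcov = 5.60 + 2 × 1.27 = 8.14
α = (4/3)·(1 − 5.60/8.14) = 0.42

α = 0.42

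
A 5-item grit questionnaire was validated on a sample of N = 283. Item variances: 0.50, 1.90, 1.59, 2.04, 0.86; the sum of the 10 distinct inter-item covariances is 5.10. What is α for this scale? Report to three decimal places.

Σσ²ᵢ = 0.50 + 1.90 + 1.59 + 2.04 + 0.86 = 6.89
Sum of distinct covariances = 5.10
σ²_total = Σσ²ᵢ + 2·Σcov = 6.89 + 2 × 5.10 = 17.09
α = (5/4)·(1 − 6.89/17.09) = 0.746

α = 0.746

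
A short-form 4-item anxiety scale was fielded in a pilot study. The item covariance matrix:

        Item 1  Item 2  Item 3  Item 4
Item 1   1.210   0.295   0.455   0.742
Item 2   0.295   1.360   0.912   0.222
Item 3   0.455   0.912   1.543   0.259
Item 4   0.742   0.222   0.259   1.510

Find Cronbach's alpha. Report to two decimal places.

sum of item variances = 1.210 + 1.360 + 1.543 + 1.510 = 5.623
Σ_{i<j} σ_ij = 2.885
total variance = 5.623 + 2 × 2.885 = 11.393
α = (k/(k−1))·(1 − sum of item variances/total variance) = (4/3)·(1 − 5.623/11.393) = 0.68

Cronbach's alpha = 0.68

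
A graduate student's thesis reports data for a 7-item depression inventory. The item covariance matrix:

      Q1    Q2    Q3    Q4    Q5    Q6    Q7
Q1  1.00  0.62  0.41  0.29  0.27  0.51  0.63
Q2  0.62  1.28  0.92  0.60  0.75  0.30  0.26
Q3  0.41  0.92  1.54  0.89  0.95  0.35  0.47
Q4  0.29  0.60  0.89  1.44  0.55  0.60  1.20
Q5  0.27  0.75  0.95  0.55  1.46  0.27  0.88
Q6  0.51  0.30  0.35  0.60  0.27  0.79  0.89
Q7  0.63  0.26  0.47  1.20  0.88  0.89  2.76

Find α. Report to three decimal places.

α = 0.829

Σσᵢ² = 1.00 + 1.28 + 1.54 + 1.44 + 1.46 + 0.79 + 2.76 = 10.27
Σ_{i<j} σ_ij = 12.61
σ²_total = 10.27 + 2 × 12.61 = 35.49
α = (k/(k−1))·(1 − Σσᵢ²/σ²_total) = (7/6)·(1 − 10.27/35.49) = 0.829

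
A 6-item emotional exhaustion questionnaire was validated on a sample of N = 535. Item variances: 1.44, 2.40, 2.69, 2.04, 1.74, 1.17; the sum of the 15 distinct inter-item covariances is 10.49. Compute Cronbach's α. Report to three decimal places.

Σσᵢ² = 1.44 + 2.40 + 2.69 + 2.04 + 1.74 + 1.17 = 11.48
Sum of distinct covariances = 10.49
Var(T) = Σσᵢ² + 2·Σcov = 11.48 + 2 × 10.49 = 32.46
α = (6/5)·(1 − 11.48/32.46) = 0.776

Cronbach's α = 0.776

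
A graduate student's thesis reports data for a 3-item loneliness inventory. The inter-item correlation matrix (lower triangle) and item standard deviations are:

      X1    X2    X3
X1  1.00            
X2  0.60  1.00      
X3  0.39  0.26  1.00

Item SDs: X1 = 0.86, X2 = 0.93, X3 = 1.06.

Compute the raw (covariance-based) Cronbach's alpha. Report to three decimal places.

α = 0.667

Σσ²ᵢ = 0.86² + 0.93² + 1.06² = 2.7281
Covariances σ_ij = r_ij · s_i · s_j:
  σ(X1,X2) = 0.60 × 0.86 × 0.93 = 0.4799
  σ(X1,X3) = 0.39 × 0.86 × 1.06 = 0.3555
  σ(X2,X3) = 0.26 × 0.93 × 1.06 = 0.2563
σ²_T = Σσ²ᵢ + 2·Σσ_ij = 2.7281 + 2 × 1.0917 = 4.9115
α = (3/2)·(1 − 2.7281/4.9115) = 0.667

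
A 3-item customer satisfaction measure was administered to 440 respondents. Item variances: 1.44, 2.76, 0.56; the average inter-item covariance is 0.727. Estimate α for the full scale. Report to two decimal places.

α = 0.72

Σσᵢ² = 1.44 + 2.76 + 0.56 = 4.76
Sum of the 3 distinct covariances = 3 × 0.727 = 2.181
Var(T) = Σσᵢ² + 2·Σcov = 4.76 + 2 × 2.181 = 9.122
α = (3/2)·(1 − 4.76/9.122) = 0.72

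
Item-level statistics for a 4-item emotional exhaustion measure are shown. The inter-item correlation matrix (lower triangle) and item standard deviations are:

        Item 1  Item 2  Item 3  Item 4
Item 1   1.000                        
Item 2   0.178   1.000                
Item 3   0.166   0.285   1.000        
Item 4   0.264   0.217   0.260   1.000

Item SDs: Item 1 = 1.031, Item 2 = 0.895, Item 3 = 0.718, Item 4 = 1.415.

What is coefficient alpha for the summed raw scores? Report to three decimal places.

α = 0.519

Σσ²ᵢ = 1.031² + 0.895² + 0.718² + 1.415² = 4.3817
Covariances σ_ij = r_ij · s_i · s_j:
  σ(Item 1,Item 2) = 0.178 × 1.031 × 0.895 = 0.1642
  σ(Item 1,Item 3) = 0.166 × 1.031 × 0.718 = 0.1229
  σ(Item 1,Item 4) = 0.264 × 1.031 × 1.415 = 0.3851
  σ(Item 2,Item 3) = 0.285 × 0.895 × 0.718 = 0.1831
  σ(Item 2,Item 4) = 0.217 × 0.895 × 1.415 = 0.2748
  σ(Item 3,Item 4) = 0.260 × 0.718 × 1.415 = 0.2642
σ²_T = Σσ²ᵢ + 2·Σσ_ij = 4.3817 + 2 × 1.3943 = 7.1703
α = (4/3)·(1 − 4.3817/7.1703) = 0.519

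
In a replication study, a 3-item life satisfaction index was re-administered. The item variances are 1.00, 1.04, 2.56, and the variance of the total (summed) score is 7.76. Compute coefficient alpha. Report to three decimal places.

coefficient alpha = 0.611

Σσᵢ² = 1.00 + 1.04 + 2.56 = 4.60
α = (k/(k−1))·(1 − Σσᵢ²/σ²_T) = (3/2)·(1 − 4.60/7.76) = 0.611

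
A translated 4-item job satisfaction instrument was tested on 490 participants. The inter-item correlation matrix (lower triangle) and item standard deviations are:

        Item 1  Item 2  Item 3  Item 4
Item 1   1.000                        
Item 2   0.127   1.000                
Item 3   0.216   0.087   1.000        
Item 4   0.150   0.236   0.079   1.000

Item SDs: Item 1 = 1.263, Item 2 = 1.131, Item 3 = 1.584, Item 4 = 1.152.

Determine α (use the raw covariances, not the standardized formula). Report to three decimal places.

α = 0.400

Σσ²ᵢ = 1.263² + 1.131² + 1.584² + 1.152² = 6.7105
Covariances σ_ij = r_ij · s_i · s_j:
  σ(Item 1,Item 2) = 0.127 × 1.263 × 1.131 = 0.1814
  σ(Item 1,Item 3) = 0.216 × 1.263 × 1.584 = 0.4321
  σ(Item 1,Item 4) = 0.150 × 1.263 × 1.152 = 0.2182
  σ(Item 2,Item 3) = 0.087 × 1.131 × 1.584 = 0.1559
  σ(Item 2,Item 4) = 0.236 × 1.131 × 1.152 = 0.3075
  σ(Item 3,Item 4) = 0.079 × 1.584 × 1.152 = 0.1442
σ²_T = Σσ²ᵢ + 2·Σσ_ij = 6.7105 + 2 × 1.4393 = 9.5891
α = (4/3)·(1 − 6.7105/9.5891) = 0.400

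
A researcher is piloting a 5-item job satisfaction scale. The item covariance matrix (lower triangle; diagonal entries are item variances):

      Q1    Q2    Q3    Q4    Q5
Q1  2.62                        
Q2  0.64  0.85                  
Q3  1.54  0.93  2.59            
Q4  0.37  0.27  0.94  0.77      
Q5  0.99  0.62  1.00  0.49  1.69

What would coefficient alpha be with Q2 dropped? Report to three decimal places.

Remaining items: Q1, Q3, Q4, Q5 (k = 4).
Σσ²ᵢ = 2.62 + 2.59 + 0.77 + 1.69 = 7.67
σ²_total = 7.67 + 2 × 5.33 = 18.33
α (item deleted) = (4/3)·(1 − 7.67/18.33) = 0.775

α = 0.775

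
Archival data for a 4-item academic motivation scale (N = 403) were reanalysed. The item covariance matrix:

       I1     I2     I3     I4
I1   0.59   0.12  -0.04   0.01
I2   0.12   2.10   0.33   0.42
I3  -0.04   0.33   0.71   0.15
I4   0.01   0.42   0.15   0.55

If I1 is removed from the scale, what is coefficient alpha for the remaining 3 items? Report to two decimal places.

coefficient alpha = 0.52

Remaining items: I2, I3, I4 (k = 3).
Σσ²ᵢ = 2.10 + 0.71 + 0.55 = 3.36
σ²_T = 3.36 + 2 × 0.90 = 5.16
α (item deleted) = (3/2)·(1 − 3.36/5.16) = 0.52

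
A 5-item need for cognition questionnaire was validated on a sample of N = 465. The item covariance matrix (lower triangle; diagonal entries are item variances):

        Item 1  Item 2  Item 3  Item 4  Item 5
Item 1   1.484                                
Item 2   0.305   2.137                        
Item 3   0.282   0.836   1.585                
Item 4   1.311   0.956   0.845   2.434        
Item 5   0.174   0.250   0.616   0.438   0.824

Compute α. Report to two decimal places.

α = 0.73

Σσ²ᵢ = 1.484 + 2.137 + 1.585 + 2.434 + 0.824 = 8.464
Sum of off-diagonal covariances = 6.013
σ²_T = 8.464 + 2 × 6.013 = 20.490
α = (k/(k−1))·(1 − Σσ²ᵢ/σ²_T) = (5/4)·(1 − 8.464/20.490) = 0.73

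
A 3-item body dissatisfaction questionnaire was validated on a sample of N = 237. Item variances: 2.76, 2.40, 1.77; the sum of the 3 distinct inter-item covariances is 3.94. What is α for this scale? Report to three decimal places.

sum of item variances = 2.76 + 2.40 + 1.77 = 6.93
Sum of distinct covariances = 3.94
σ²_total = sum of item variances + 2·Σcov = 6.93 + 2 × 3.94 = 14.81
α = (3/2)·(1 − 6.93/14.81) = 0.798

α = 0.798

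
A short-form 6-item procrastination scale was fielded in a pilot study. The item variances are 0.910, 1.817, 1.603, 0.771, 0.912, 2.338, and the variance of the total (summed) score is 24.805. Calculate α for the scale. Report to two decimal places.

α = 0.80

Σσ²ᵢ = 0.910 + 1.817 + 1.603 + 0.771 + 0.912 + 2.338 = 8.351
α = (k/(k−1))·(1 − Σσ²ᵢ/σ²_T) = (6/5)·(1 − 8.351/24.805) = 0.80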